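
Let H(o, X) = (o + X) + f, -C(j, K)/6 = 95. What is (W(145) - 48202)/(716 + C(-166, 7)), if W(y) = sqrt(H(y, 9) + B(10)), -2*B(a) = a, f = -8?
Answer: -24101/73 + sqrt(141)/146 ≈ -330.07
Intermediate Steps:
C(j, K) = -570 (C(j, K) = -6*95 = -570)
H(o, X) = -8 + X + o (H(o, X) = (o + X) - 8 = (X + o) - 8 = -8 + X + o)
B(a) = -a/2
W(y) = sqrt(-4 + y) (W(y) = sqrt((-8 + 9 + y) - 1/2*10) = sqrt((1 + y) - 5) = sqrt(-4 + y))
(W(145) - 48202)/(716 + C(-166, 7)) = (sqrt(-4 + 145) - 48202)/(716 - 570) = (sqrt(141) - 48202)/146 = (-48202 + sqrt(141))*(1/146) = -24101/73 + sqrt(141)/146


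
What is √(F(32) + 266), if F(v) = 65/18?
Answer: √9706/6 ≈ 16.420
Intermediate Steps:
F(v) = 65/18 (F(v) = 65*(1/18) = 65/18)
√(F(32) + 266) = √(65/18 + 266) = √(4853/18) = √9706/6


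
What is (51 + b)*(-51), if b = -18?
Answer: -1683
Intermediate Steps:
(51 + b)*(-51) = (51 - 18)*(-51) = 33*(-51) = -1683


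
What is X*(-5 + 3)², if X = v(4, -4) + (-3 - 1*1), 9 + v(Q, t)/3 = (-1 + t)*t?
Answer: 116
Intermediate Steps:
v(Q, t) = -27 + 3*t*(-1 + t) (v(Q, t) = -27 + 3*((-1 + t)*t) = -27 + 3*(t*(-1 + t)) = -27 + 3*t*(-1 + t))
X = 29 (X = (-27 - 3*(-4) + 3*(-4)²) + (-3 - 1*1) = (-27 + 12 + 3*16) + (-3 - 1) = (-27 + 12 + 48) - 4 = 33 - 4 = 29)
X*(-5 + 3)² = 29*(-5 + 3)² = 29*(-2)² = 29*4 = 116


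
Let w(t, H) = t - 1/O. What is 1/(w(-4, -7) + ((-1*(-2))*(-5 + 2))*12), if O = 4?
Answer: -4/305 ≈ -0.013115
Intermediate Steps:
w(t, H) = -¼ + t (w(t, H) = t - 1/4 = t - 1*¼ = t - ¼ = -¼ + t)
1/(w(-4, -7) + ((-1*(-2))*(-5 + 2))*12) = 1/((-¼ - 4) + ((-1*(-2))*(-5 + 2))*12) = 1/(-17/4 + (2*(-3))*12) = 1/(-17/4 - 6*12) = 1/(-17/4 - 72) = 1/(-305/4) = -4/305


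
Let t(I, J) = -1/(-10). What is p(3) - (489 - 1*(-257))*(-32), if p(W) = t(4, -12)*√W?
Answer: 23872 + √3/10 ≈ 23872.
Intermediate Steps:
t(I, J) = ⅒ (t(I, J) = -1*(-⅒) = ⅒)
p(W) = √W/10
p(3) - (489 - 1*(-257))*(-32) = √3/10 - (489 - 1*(-257))*(-32) = √3/10 - (489 + 257)*(-32) = √3/10 - 746*(-32) = √3/10 - 1*(-23872) = √3/10 + 23872 = 23872 + √3/10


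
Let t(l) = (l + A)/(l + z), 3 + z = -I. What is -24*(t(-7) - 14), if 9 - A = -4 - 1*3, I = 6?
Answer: 699/2 ≈ 349.50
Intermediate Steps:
A = 16 (A = 9 - (-4 - 1*3) = 9 - (-4 - 3) = 9 - 1*(-7) = 9 + 7 = 16)
z = -9 (z = -3 - 1*6 = -3 - 6 = -9)
t(l) = (16 + l)/(-9 + l) (t(l) = (l + 16)/(l - 9) = (16 + l)/(-9 + l))
-24*(t(-7) - 14) = -24*((16 - 7)/(-9 - 7) - 14) = -24*(9/(-16) - 14) = -24*(-1/16*9 - 14) = -24*(-9/16 - 14) = -24*(-233/16) = 699/2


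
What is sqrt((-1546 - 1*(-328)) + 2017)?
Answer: sqrt(799) ≈ 28.267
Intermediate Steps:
sqrt((-1546 - 1*(-328)) + 2017) = sqrt((-1546 + 328) + 2017) = sqrt(-1218 + 2017) = sqrt(799)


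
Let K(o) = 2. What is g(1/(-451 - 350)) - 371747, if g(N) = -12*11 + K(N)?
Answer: -371877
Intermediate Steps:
g(N) = -130 (g(N) = -12*11 + 2 = -132 + 2 = -130)
g(1/(-451 - 350)) - 371747 = -130 - 371747 = -371877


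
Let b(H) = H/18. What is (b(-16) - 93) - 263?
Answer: -3212/9 ≈ -356.89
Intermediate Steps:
b(H) = H/18 (b(H) = H*(1/18) = H/18)
(b(-16) - 93) - 263 = ((1/18)*(-16) - 93) - 263 = (-8/9 - 93) - 263 = -845/9 - 263 = -3212/9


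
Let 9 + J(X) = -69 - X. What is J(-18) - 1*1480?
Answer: -1540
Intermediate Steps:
J(X) = -78 - X (J(X) = -9 + (-69 - X) = -78 - X)
J(-18) - 1*1480 = (-78 - 1*(-18)) - 1*1480 = (-78 + 18) - 1480 = -60 - 1480 = -1540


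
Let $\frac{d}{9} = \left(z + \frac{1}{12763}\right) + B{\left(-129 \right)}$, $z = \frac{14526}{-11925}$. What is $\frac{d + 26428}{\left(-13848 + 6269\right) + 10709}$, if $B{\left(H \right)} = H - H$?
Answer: $\frac{446737863887}{52931351750} \approx 8.4399$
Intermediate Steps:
$B{\left(H \right)} = 0$
$z = - \frac{1614}{1325}$ ($z = 14526 \left(- \frac{1}{11925}\right) = - \frac{1614}{1325} \approx -1.2181$)
$d = - \frac{185383413}{16910975}$ ($d = 9 \left(\left(- \frac{1614}{1325} + \frac{1}{12763}\right) + 0\right) = 9 \left(- \frac{20598157}{16910975} + 0\right) = 9 \left(- \frac{20598157}{16910975}\right) = - \frac{185383413}{16910975} \approx -10.962$)
$\frac{d + 26428}{\left(-13848 + 6269\right) + 10709} = \frac{- \frac{185383413}{16910975} + 26428}{\left(-13848 + 6269\right) + 10709} = \frac{446737863887}{16910975 \left(-7579 + 10709\right)} = \frac{446737863887}{16910975 \cdot 3130} = \frac{446737863887}{16910975} \cdot \frac{1}{3130} = \frac{446737863887}{52931351750}$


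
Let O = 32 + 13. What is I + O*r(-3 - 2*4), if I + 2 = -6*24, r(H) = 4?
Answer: 34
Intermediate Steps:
I = -146 (I = -2 - 6*24 = -2 - 144 = -146)
O = 45
I + O*r(-3 - 2*4) = -146 + 45*4 = -146 + 180 = 34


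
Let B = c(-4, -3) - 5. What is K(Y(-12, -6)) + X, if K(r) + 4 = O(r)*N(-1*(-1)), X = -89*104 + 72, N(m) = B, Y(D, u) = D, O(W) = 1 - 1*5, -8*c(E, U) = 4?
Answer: -9166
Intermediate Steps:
c(E, U) = -½ (c(E, U) = -⅛*4 = -½)
O(W) = -4 (O(W) = 1 - 5 = -4)
B = -11/2 (B = -½ - 5 = -11/2 ≈ -5.5000)
N(m) = -11/2
X = -9184 (X = -9256 + 72 = -9184)
K(r) = 18 (K(r) = -4 - 4*(-11/2) = -4 + 22 = 18)
K(Y(-12, -6)) + X = 18 - 9184 = -9166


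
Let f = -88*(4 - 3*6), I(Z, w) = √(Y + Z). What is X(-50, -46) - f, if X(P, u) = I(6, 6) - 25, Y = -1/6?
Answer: -1257 + √210/6 ≈ -1254.6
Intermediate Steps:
Y = -⅙ (Y = -1*⅙ = -⅙ ≈ -0.16667)
I(Z, w) = √(-⅙ + Z)
X(P, u) = -25 + √210/6 (X(P, u) = √(-6 + 36*6)/6 - 25 = √(-6 + 216)/6 - 25 = √210/6 - 25 = -25 + √210/6)
f = 1232 (f = -88*(4 - 18) = -88*(-14) = 1232)
X(-50, -46) - f = (-25 + √210/6) - 1*1232 = (-25 + √210/6) - 1232 = -1257 + √210/6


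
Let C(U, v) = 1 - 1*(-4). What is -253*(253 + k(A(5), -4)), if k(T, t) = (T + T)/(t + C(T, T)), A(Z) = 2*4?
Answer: -68057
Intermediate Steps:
A(Z) = 8
C(U, v) = 5 (C(U, v) = 1 + 4 = 5)
k(T, t) = 2*T/(5 + t) (k(T, t) = (T + T)/(t + 5) = (2*T)/(5 + t) = 2*T/(5 + t))
-253*(253 + k(A(5), -4)) = -253*(253 + 2*8/(5 - 4)) = -253*(253 + 2*8/1) = -253*(253 + 2*8*1) = -253*(253 + 16) = -253*269 = -68057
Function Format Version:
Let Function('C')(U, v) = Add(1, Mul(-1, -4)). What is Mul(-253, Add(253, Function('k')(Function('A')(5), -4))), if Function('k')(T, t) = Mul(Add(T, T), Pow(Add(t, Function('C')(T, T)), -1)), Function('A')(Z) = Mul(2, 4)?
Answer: -68057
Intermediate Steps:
Function('A')(Z) = 8
Function('C')(U, v) = 5 (Function('C')(U, v) = Add(1, 4) = 5)
Function('k')(T, t) = Mul(2, T, Pow(Add(5, t), -1)) (Function('k')(T, t) = Mul(Add(T, T), Pow(Add(t, 5), -1)) = Mul(Mul(2, T), Pow(Add(5, t), -1)) = Mul(2, T, Pow(Add(5, t), -1)))
Mul(-253, Add(253, Function('k')(Function('A')(5), -4))) = Mul(-253, Add(253, Mul(2, 8, Pow(Add(5, -4), -1)))) = Mul(-253, Add(253, Mul(2, 8, Pow(1, -1)))) = Mul(-253, Add(253, Mul(2, 8, 1))) = Mul(-253, Add(253, 16)) = Mul(-253, 269) = -68057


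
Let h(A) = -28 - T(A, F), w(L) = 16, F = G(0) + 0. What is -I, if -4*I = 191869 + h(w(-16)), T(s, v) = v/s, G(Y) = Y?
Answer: 191841/4 ≈ 47960.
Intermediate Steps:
F = 0 (F = 0 + 0 = 0)
h(A) = -28 (h(A) = -28 - 0/A = -28 - 1*0 = -28 + 0 = -28)
I = -191841/4 (I = -(191869 - 28)/4 = -¼*191841 = -191841/4 ≈ -47960.)
-I = -1*(-191841/4) = 191841/4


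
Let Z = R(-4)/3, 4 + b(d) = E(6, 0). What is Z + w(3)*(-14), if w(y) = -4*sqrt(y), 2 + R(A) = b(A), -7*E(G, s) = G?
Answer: -16/7 + 56*sqrt(3) ≈ 94.709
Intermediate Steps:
E(G, s) = -G/7
b(d) = -34/7 (b(d) = -4 - 1/7*6 = -4 - 6/7 = -34/7)
R(A) = -48/7 (R(A) = -2 - 34/7 = -48/7)
Z = -16/7 (Z = -48/7/3 = -48/7*1/3 = -16/7 ≈ -2.2857)
Z + w(3)*(-14) = -16/7 - 4*sqrt(3)*(-14) = -16/7 + 56*sqrt(3)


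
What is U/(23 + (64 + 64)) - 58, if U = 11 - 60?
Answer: -8807/151 ≈ -58.325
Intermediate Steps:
U = -49
U/(23 + (64 + 64)) - 58 = -49/(23 + (64 + 64)) - 58 = -49/(23 + 128) - 58 = -49/151 - 58 = -8807/151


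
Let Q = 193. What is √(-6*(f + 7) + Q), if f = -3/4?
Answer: √622/2 ≈ 12.470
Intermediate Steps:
f = -¾ (f = -3*¼ = -¾ ≈ -0.75000)
√(-6*(f + 7) + Q) = √(-6*(-¾ + 7) + 193) = √(-6*25/4 + 193) = √(-75/2 + 193) = √(311/2) = √622/2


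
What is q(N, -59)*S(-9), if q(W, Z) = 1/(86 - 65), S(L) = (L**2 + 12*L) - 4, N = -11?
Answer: -31/21 ≈ -1.4762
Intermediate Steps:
S(L) = -4 + L**2 + 12*L
q(W, Z) = 1/21
q(N, -59)*S(-9) = (-4 + (-9)**2 + 12*(-9))/21 = (-4 + 81 - 108)/21 = (1/21)*(-31) = -31/21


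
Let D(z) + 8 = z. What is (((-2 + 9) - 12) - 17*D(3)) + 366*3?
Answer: 1178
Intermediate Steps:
D(z) = -8 + z
(((-2 + 9) - 12) - 17*D(3)) + 366*3 = (((-2 + 9) - 12) - 17*(-8 + 3)) + 366*3 = ((7 - 12) - 17*(-5)) + 1098 = (-5 + 85) + 1098 = 80 + 1098 = 1178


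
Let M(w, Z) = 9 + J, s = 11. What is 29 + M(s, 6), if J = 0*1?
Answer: 38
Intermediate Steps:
J = 0
M(w, Z) = 9 (M(w, Z) = 9 + 0 = 9)
29 + M(s, 6) = 29 + 9 = 38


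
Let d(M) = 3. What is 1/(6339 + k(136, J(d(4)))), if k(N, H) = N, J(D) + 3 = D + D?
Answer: 1/6475 ≈ 0.00015444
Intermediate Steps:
J(D) = -3 + 2*D (J(D) = -3 + (D + D) = -3 + 2*D)
1/(6339 + k(136, J(d(4)))) = 1/(6339 + 136) = 1/6475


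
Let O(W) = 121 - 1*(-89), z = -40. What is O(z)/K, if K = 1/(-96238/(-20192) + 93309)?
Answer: 98920057215/5048 ≈ 1.9596e+7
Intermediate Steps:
K = 10096/942095783 (K = 1/(-96238*(-1/20192) + 93309) = 1/(48119/10096 + 93309) = 1/(942095783/10096) = 10096/942095783 ≈ 1.0717e-5)
O(W) = 210 (O(W) = 121 + 89 = 210)
O(z)/K = 210/(10096/942095783) = 210*(942095783/10096) = 98920057215/5048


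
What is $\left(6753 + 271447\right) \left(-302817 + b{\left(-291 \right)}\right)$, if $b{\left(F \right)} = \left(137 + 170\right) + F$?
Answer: $-84239238200$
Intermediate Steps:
$b{\left(F \right)} = 307 + F$
$\left(6753 + 271447\right) \left(-302817 + b{\left(-291 \right)}\right) = \left(6753 + 271447\right) \left(-302817 + \left(307 - 291\right)\right) = 278200 \left(-302817 + 16\right) = 278200 \left(-302801\right) = -84239238200$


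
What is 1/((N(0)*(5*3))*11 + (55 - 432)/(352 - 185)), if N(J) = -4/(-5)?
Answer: 167/21667 ≈ 0.0077076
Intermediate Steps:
N(J) = 4/5 (N(J) = -4*(-1/5) = 4/5)
1/((N(0)*(5*3))*11 + (55 - 432)/(352 - 185)) = 1/((4*(5*3)/5)*11 + (55 - 432)/(352 - 185)) = 1/(((4/5)*15)*11 - 377/167) = 1/(12*11 - 377*1/167) = 1/(132 - 377/167) = 1/(21667/167) = 167/21667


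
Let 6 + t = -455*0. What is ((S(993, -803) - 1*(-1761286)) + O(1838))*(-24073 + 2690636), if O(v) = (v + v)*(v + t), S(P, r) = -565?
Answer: 22652860669139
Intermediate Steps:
t = -6 (t = -6 - 455*0 = -6 + 0 = -6)
O(v) = 2*v*(-6 + v) (O(v) = (v + v)*(v - 6) = (2*v)*(-6 + v) = 2*v*(-6 + v))
((S(993, -803) - 1*(-1761286)) + O(1838))*(-24073 + 2690636) = ((-565 - 1*(-1761286)) + 2*1838*(-6 + 1838))*(-24073 + 2690636) = ((-565 + 1761286) + 2*1838*1832)*2666563 = (1760721 + 6734432)*2666563 = 8495153*2666563 = 22652860669139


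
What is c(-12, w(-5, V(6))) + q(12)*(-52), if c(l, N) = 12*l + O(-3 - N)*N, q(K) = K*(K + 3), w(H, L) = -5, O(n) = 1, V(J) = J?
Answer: -9509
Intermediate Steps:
q(K) = K*(3 + K)
c(l, N) = N + 12*l (c(l, N) = 12*l + 1*N = 12*l + N = N + 12*l)
c(-12, w(-5, V(6))) + q(12)*(-52) = (-5 + 12*(-12)) + (12*(3 + 12))*(-52) = (-5 - 144) + (12*15)*(-52) = -149 + 180*(-52) = -149 - 9360 = -9509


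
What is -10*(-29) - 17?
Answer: 273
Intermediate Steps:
-10*(-29) - 17 = 290 - 17 = 273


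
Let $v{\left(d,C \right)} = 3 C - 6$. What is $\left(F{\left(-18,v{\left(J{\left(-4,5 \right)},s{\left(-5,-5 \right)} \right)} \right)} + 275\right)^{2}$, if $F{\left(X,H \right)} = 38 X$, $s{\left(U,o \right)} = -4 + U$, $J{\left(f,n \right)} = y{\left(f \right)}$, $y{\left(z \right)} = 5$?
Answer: $167281$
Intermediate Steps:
$J{\left(f,n \right)} = 5$
$v{\left(d,C \right)} = -6 + 3 C$
$\left(F{\left(-18,v{\left(J{\left(-4,5 \right)},s{\left(-5,-5 \right)} \right)} \right)} + 275\right)^{2} = \left(38 \left(-18\right) + 275\right)^{2} = \left(-684 + 275\right)^{2} = \left(-409\right)^{2} = 167281$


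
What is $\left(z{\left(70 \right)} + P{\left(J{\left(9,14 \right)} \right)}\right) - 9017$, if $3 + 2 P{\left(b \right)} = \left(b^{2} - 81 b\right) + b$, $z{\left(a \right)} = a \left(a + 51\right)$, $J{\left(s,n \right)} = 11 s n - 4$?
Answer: $\frac{1798267}{2} \approx 8.9913 \cdot 10^{5}$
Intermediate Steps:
$J{\left(s,n \right)} = -4 + 11 n s$ ($J{\left(s,n \right)} = 11 n s - 4 = -4 + 11 n s$)
$z{\left(a \right)} = a \left(51 + a\right)$
$P{\left(b \right)} = - \frac{3}{2} + \frac{b^{2}}{2} - 40 b$ ($P{\left(b \right)} = - \frac{3}{2} + \frac{\left(b^{2} - 81 b\right) + b}{2} = - \frac{3}{2} + \frac{b^{2} - 80 b}{2} = - \frac{3}{2} + \left(\frac{b^{2}}{2} - 40 b\right) = - \frac{3}{2} + \frac{b^{2}}{2} - 40 b$)
$\left(z{\left(70 \right)} + P{\left(J{\left(9,14 \right)} \right)}\right) - 9017 = \left(70 \left(51 + 70\right) - \left(\frac{3}{2} + 40 \left(-4 + 11 \cdot 14 \cdot 9\right) - \frac{\left(-4 + 11 \cdot 14 \cdot 9\right)^{2}}{2}\right)\right) - 9017 = \left(70 \cdot 121 - \left(\frac{3}{2} + 40 \left(-4 + 1386\right) - \frac{\left(-4 + 1386\right)^{2}}{2}\right)\right) - 9017 = \left(8470 - \left(\frac{110563}{2} - 954962\right)\right) - 9017 = \left(8470 - - \frac{1799361}{2}\right) - 9017 = \left(8470 + \frac{1799361}{2}\right) - 9017 = \frac{1816301}{2} - 9017 = \frac{1798267}{2}$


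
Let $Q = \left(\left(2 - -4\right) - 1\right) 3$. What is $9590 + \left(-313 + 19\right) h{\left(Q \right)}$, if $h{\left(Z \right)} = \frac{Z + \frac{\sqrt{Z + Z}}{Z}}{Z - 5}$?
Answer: $9149 - \frac{49 \sqrt{30}}{25} \approx 9138.3$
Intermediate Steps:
$Q = 15$ ($Q = \left(\left(2 + 4\right) - 1\right) 3 = \left(6 - 1\right) 3 = 5 \cdot 3 = 15$)
$h{\left(Z \right)} = \frac{Z + \frac{\sqrt{2}}{\sqrt{Z}}}{-5 + Z}$ ($h{\left(Z \right)} = \frac{Z + \frac{\sqrt{2 Z}}{Z}}{-5 + Z} = \frac{Z + \frac{\sqrt{2} \sqrt{Z}}{Z}}{-5 + Z} = \frac{Z + \frac{\sqrt{2}}{\sqrt{Z}}}{-5 + Z}$)
$9590 + \left(-313 + 19\right) h{\left(Q \right)} = 9590 + \left(-313 + 19\right) \frac{15^{2} + \sqrt{2} \sqrt{15}}{15 \left(-5 + 15\right)} = 9590 - 294 \frac{225 + \sqrt{30}}{15 \cdot 10} = 9590 - 294 \cdot \frac{1}{15} \cdot \frac{1}{10} \left(225 + \sqrt{30}\right) = 9590 - 294 \left(\frac{3}{2} + \frac{\sqrt{30}}{150}\right) = 9590 - \left(441 + \frac{49 \sqrt{30}}{25}\right) = 9149 - \frac{49 \sqrt{30}}{25}$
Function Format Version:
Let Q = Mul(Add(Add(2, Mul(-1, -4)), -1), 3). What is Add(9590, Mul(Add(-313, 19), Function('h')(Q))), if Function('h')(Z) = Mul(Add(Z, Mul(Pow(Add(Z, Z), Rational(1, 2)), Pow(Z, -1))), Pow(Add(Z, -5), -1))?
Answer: Add(9149, Mul(Rational(-49, 25), Pow(30, Rational(1, 2)))) ≈ 9138.3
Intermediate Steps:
Q = 15 (Q = Mul(Add(Add(2, 4), -1), 3) = Mul(Add(6, -1), 3) = Mul(5, 3) = 15)
Function('h')(Z) = Mul(Pow(Add(-5, Z), -1), Add(Z, Mul(Pow(2, Rational(1, 2)), Pow(Z, Rational(-1, 2))))) (Function('h')(Z) = Mul(Add(Z, Mul(Pow(Mul(2, Z), Rational(1, 2)), Pow(Z, -1))), Pow(Add(-5, Z), -1)) = Mul(Add(Z, Mul(Mul(Pow(2, Rational(1, 2)), Pow(Z, Rational(1, 2))), Pow(Z, -1))), Pow(Add(-5, Z), -1)) = Mul(Add(Z, Mul(Pow(2, Rational(1, 2)), Pow(Z, Rational(-1, 2)))), Pow(Add(-5, Z), -1)) = Mul(Pow(Add(-5, Z), -1), Add(Z, Mul(Pow(2, Rational(1, 2)), Pow(Z, Rational(-1, 2))))))
Add(9590, Mul(Add(-313, 19), Function('h')(Q))) = Add(9590, Mul(Add(-313, 19), Mul(Pow(15, -1), Pow(Add(-5, 15), -1), Add(Pow(15, 2), Mul(Pow(2, Rational(1, 2)), Pow(15, Rational(1, 2))))))) = Add(9590, Mul(-294, Mul(Rational(1, 15), Pow(10, -1), Add(225, Pow(30, Rational(1, 2)))))) = Add(9590, Mul(-294, Mul(Rational(1, 15), Rational(1, 10), Add(225, Pow(30, Rational(1, 2)))))) = Add(9590, Mul(-294, Add(Rational(3, 2), Mul(Rational(1, 150), Pow(30, Rational(1, 2)))))) = Add(9590, Add(-441, Mul(Rational(-49, 25), Pow(30, Rational(1, 2))))) = Add(9149, Mul(Rational(-49, 25), Pow(30, Rational(1, 2))))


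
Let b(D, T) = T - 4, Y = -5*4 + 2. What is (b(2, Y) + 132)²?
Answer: 12100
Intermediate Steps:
Y = -18 (Y = -20 + 2 = -18)
b(D, T) = -4 + T
(b(2, Y) + 132)² = ((-4 - 18) + 132)² = (-22 + 132)² = 110² = 12100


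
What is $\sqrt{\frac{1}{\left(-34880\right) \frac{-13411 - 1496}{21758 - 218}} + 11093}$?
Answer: $\frac{\sqrt{52066692061027747}}{2166484} \approx 105.32$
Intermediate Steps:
$\sqrt{\frac{1}{\left(-34880\right) \frac{-13411 - 1496}{21758 - 218}} + 11093} = \sqrt{- \frac{1}{34880 \left(- \frac{14907}{21540}\right)} + 11093} = \sqrt{- \frac{1}{34880 \left(\left(-14907\right) \frac{1}{21540}\right)} + 11093} = \sqrt{- \frac{1}{34880 \left(- \frac{4969}{7180}\right)} + 11093} = \sqrt{\left(- \frac{1}{34880}\right) \left(- \frac{7180}{4969}\right) + 11093} = \sqrt{\frac{359}{8665936} + 11093} = \sqrt{\frac{96131228407}{8665936}} = \frac{\sqrt{52066692061027747}}{2166484}$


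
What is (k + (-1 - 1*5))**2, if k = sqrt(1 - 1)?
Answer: 36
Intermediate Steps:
k = 0 (k = sqrt(0) = 0)
(k + (-1 - 1*5))**2 = (0 + (-1 - 1*5))**2 = (0 + (-1 - 5))**2 = (0 - 6)**2 = (-6)**2 = 36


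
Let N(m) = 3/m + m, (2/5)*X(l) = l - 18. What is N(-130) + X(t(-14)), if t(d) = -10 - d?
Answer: -21453/130 ≈ -165.02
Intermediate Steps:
X(l) = -45 + 5*l/2 (X(l) = 5*(l - 18)/2 = 5*(-18 + l)/2 = -45 + 5*l/2)
N(m) = m + 3/m
N(-130) + X(t(-14)) = (-130 + 3/(-130)) + (-45 + 5*(-10 - 1*(-14))/2) = (-130 + 3*(-1/130)) + (-45 + 5*(-10 + 14)/2) = (-130 - 3/130) + (-45 + (5/2)*4) = -16903/130 + (-45 + 10) = -16903/130 - 35 = -21453/130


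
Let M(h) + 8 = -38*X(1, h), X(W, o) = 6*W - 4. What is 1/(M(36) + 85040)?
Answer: 1/84956 ≈ 1.1771e-5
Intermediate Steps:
X(W, o) = -4 + 6*W
M(h) = -84 (M(h) = -8 - 38*(-4 + 6*1) = -8 - 38*(-4 + 6) = -8 - 38*2 = -8 - 76 = -84)
1/(M(36) + 85040) = 1/(-84 + 85040) = 1/84956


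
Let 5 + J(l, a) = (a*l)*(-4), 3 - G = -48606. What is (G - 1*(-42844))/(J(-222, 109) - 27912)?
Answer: 91453/68875 ≈ 1.3278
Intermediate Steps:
G = 48609 (G = 3 - 1*(-48606) = 3 + 48606 = 48609)
J(l, a) = -5 - 4*a*l (J(l, a) = -5 + (a*l)*(-4) = -5 - 4*a*l)
(G - 1*(-42844))/(J(-222, 109) - 27912) = (48609 - 1*(-42844))/((-5 - 4*109*(-222)) - 27912) = (48609 + 42844)/((-5 + 96792) - 27912) = 91453/(96787 - 27912) = 91453/68875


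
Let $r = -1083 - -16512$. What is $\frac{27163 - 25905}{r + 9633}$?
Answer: $\frac{629}{12531} \approx 0.050196$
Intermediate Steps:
$r = 15429$ ($r = -1083 + 16512 = 15429$)
$\frac{27163 - 25905}{r + 9633} = \frac{27163 - 25905}{15429 + 9633} = \frac{1258}{25062} = 1258 \cdot \frac{1}{25062} = \frac{629}{12531}$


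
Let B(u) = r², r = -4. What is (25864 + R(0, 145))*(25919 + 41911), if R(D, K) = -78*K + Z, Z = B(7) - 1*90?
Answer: 982178400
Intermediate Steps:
B(u) = 16 (B(u) = (-4)² = 16)
Z = -74 (Z = 16 - 1*90 = 16 - 90 = -74)
R(D, K) = -74 - 78*K (R(D, K) = -78*K - 74 = -74 - 78*K)
(25864 + R(0, 145))*(25919 + 41911) = (25864 + (-74 - 78*145))*(25919 + 41911) = (25864 + (-74 - 11310))*67830 = (25864 - 11384)*67830 = 14480*67830 = 982178400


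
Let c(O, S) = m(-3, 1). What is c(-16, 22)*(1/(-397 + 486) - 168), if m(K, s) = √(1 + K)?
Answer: -14951*I*√2/89 ≈ -237.57*I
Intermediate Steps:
c(O, S) = I*√2 (c(O, S) = √(1 - 3) = √(-2) = I*√2)
c(-16, 22)*(1/(-397 + 486) - 168) = (I*√2)*(1/(-397 + 486) - 168) = (I*√2)*(1/89 - 168) = (I*√2)*(-14951/89) = -14951*I*√2/89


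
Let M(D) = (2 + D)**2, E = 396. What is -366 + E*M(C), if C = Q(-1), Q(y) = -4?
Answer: 1218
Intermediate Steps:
C = -4
-366 + E*M(C) = -366 + 396*(2 - 4)**2 = -366 + 396*(-2)**2 = -366 + 396*4 = -366 + 1584 = 1218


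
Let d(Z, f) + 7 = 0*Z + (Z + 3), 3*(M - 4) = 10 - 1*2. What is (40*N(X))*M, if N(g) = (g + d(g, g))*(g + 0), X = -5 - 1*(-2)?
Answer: 8000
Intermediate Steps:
X = -3 (X = -5 + 2 = -3)
M = 20/3 (M = 4 + (10 - 1*2)/3 = 4 + (10 - 2)/3 = 4 + (⅓)*8 = 4 + 8/3 = 20/3 ≈ 6.6667)
d(Z, f) = -4 + Z (d(Z, f) = -7 + (0*Z + (Z + 3)) = -7 + (0 + (3 + Z)) = -7 + (3 + Z) = -4 + Z)
N(g) = g*(-4 + 2*g) (N(g) = (g + (-4 + g))*(g + 0) = (-4 + 2*g)*g = g*(-4 + 2*g))
(40*N(X))*M = (40*(2*(-3)*(-2 - 3)))*(20/3) = (40*(2*(-3)*(-5)))*(20/3) = (40*30)*(20/3) = 1200*(20/3) = 8000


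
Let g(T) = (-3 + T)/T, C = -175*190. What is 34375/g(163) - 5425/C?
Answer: 106459871/3040 ≈ 35020.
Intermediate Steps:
C = -33250
g(T) = (-3 + T)/T
34375/g(163) - 5425/C = 34375/(((-3 + 163)/163)) - 5425/(-33250) = 34375/(((1/163)*160)) - 5425*(-1/33250) = 34375/(160/163) + 31/190 = 34375*(163/160) + 31/190 = 1120625/32 + 31/190 = 106459871/3040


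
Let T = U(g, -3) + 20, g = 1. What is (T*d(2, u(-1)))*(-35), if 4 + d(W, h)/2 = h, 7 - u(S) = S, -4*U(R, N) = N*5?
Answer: -6650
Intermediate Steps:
U(R, N) = -5*N/4 (U(R, N) = -N*5/4 = -5*N/4)
u(S) = 7 - S
T = 95/4 (T = -5/4*(-3) + 20 = 15/4 + 20 = 95/4 ≈ 23.750)
d(W, h) = -8 + 2*h
(T*d(2, u(-1)))*(-35) = (95*(-8 + 2*(7 - 1*(-1)))/4)*(-35) = (95*(-8 + 2*(7 + 1))/4)*(-35) = (95*(-8 + 2*8)/4)*(-35) = (95*(-8 + 16)/4)*(-35) = ((95/4)*8)*(-35) = 190*(-35) = -6650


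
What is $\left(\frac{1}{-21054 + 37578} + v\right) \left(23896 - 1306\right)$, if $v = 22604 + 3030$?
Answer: $\frac{531588152335}{918} \approx 5.7907 \cdot 10^{8}$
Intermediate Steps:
$v = 25634$
$\left(\frac{1}{-21054 + 37578} + v\right) \left(23896 - 1306\right) = \left(\frac{1}{-21054 + 37578} + 25634\right) \left(23896 - 1306\right) = \left(\frac{1}{16524} + 25634\right) 22590 = \frac{423576217}{16524} \cdot 22590 = \frac{531588152335}{918}$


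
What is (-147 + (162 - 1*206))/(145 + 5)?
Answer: -191/150 ≈ -1.2733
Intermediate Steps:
(-147 + (162 - 1*206))/(145 + 5) = (-147 + (162 - 206))/150 = (-147 - 44)*(1/150) = -191*1/150 = -191/150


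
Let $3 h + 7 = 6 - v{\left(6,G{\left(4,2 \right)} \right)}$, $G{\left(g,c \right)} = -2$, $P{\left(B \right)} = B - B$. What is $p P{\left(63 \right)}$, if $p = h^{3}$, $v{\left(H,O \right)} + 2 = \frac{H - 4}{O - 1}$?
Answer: $0$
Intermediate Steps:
$P{\left(B \right)} = 0$
$v{\left(H,O \right)} = -2 + \frac{-4 + H}{-1 + O}$ ($v{\left(H,O \right)} = -2 + \frac{H - 4}{O - 1} = -2 + \frac{-4 + H}{-1 + O}$)
$h = \frac{5}{9}$ ($h = - \frac{7}{3} + \frac{6 - \frac{-2 + 6 - -4}{-1 - 2}}{3} = - \frac{7}{3} + \frac{6 - \frac{-2 + 6 + 4}{-3}}{3} = - \frac{7}{3} + \frac{6 - \left(- \frac{1}{3}\right) 8}{3} = - \frac{7}{3} + \frac{6 - - \frac{8}{3}}{3} = - \frac{7}{3} + \frac{6 + \frac{8}{3}}{3} = - \frac{7}{3} + \frac{1}{3} \cdot \frac{26}{3} = - \frac{7}{3} + \frac{26}{9} = \frac{5}{9} \approx 0.55556$)
$p = \frac{125}{729}$ ($p = \left(\frac{5}{9}\right)^{3} = \frac{125}{729} \approx 0.17147$)
$p P{\left(63 \right)} = \frac{125}{729} \cdot 0 = 0$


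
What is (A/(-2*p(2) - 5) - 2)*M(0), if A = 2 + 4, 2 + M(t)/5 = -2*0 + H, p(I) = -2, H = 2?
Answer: 0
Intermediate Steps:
M(t) = 0 (M(t) = -10 + 5*(-2*0 + 2) = -10 + 5*(0 + 2) = -10 + 5*2 = -10 + 10 = 0)
A = 6
(A/(-2*p(2) - 5) - 2)*M(0) = (6/(-2*(-2) - 5) - 2)*0 = (6/(4 - 5) - 2)*0 = (6/(-1) - 2)*0 = (6*(-1) - 2)*0 = (-6 - 2)*0 = -8*0 = 0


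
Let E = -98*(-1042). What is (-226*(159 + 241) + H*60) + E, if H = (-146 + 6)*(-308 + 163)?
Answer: 1229716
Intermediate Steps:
H = 20300 (H = -140*(-145) = 20300)
E = 102116
(-226*(159 + 241) + H*60) + E = (-226*(159 + 241) + 20300*60) + 102116 = (-226*400 + 1218000) + 102116 = (-90400 + 1218000) + 102116 = 1127600 + 102116 = 1229716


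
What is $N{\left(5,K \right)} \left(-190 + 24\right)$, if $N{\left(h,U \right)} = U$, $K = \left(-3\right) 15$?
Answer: $7470$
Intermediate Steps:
$K = -45$
$N{\left(5,K \right)} \left(-190 + 24\right) = - 45 \left(-190 + 24\right) = \left(-45\right) \left(-166\right) = 7470$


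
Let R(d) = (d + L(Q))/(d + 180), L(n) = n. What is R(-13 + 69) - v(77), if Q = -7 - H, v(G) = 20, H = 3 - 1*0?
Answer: -2337/118 ≈ -19.805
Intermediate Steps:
H = 3 (H = 3 + 0 = 3)
Q = -10 (Q = -7 - 1*3 = -7 - 3 = -10)
R(d) = (-10 + d)/(180 + d) (R(d) = (d - 10)/(d + 180) = (-10 + d)/(180 + d))
R(-13 + 69) - v(77) = (-10 + (-13 + 69))/(180 + (-13 + 69)) - 1*20 = (-10 + 56)/(180 + 56) - 20 = 46/236 - 20 = (1/236)*46 - 20 = 23/118 - 20 = -2337/118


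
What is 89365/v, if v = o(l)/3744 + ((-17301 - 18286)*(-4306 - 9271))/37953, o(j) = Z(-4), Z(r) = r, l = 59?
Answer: 5782519080/823756139 ≈ 7.0197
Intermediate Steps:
o(j) = -4
v = 50249124479/3947112 (v = -4/3744 + ((-17301 - 18286)*(-4306 - 9271))/37953 = -4*1/3744 - 35587*(-13577)*(1/37953) = -1/936 + 483164699*(1/37953) = -1/936 + 483164699/37953 = 50249124479/3947112 ≈ 12731.)
89365/v = 89365/(50249124479/3947112) = 89365*(3947112/50249124479) = 5782519080/823756139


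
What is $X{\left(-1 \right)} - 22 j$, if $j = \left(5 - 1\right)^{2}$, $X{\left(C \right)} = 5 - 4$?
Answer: $-351$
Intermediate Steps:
$X{\left(C \right)} = 1$
$j = 16$ ($j = 4^{2} = 16$)
$X{\left(-1 \right)} - 22 j = 1 - 352 = -351$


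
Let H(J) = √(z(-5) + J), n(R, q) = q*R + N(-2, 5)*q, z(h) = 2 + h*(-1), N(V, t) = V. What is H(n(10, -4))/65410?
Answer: I/13082 ≈ 7.6441e-5*I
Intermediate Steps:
z(h) = 2 - h
n(R, q) = -2*q + R*q (n(R, q) = q*R - 2*q = R*q - 2*q = -2*q + R*q)
H(J) = √(7 + J) (H(J) = √((2 - 1*(-5)) + J) = √((2 + 5) + J) = √(7 + J))
H(n(10, -4))/65410 = √(7 - 4*(-2 + 10))/65410 = √(7 - 4*8)*(1/65410) = √(7 - 32)*(1/65410) = √(-25)*(1/65410) = (5*I)*(1/65410) = I/13082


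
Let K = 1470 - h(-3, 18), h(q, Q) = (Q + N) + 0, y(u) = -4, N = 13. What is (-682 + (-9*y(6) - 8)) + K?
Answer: 785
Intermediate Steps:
h(q, Q) = 13 + Q (h(q, Q) = (Q + 13) + 0 = (13 + Q) + 0 = 13 + Q)
K = 1439 (K = 1470 - (13 + 18) = 1470 - 1*31 = 1470 - 31 = 1439)
(-682 + (-9*y(6) - 8)) + K = (-682 + (-9*(-4) - 8)) + 1439 = (-682 + (36 - 8)) + 1439 = (-682 + 28) + 1439 = -654 + 1439 = 785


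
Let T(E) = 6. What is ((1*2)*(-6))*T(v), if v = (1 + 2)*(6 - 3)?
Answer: -72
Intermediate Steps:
v = 9 (v = 3*3 = 9)
((1*2)*(-6))*T(v) = ((1*2)*(-6))*6 = (2*(-6))*6 = -12*6 = -72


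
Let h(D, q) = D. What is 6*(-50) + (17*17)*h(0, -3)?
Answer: -300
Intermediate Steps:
6*(-50) + (17*17)*h(0, -3) = 6*(-50) + (17*17)*0 = -300 + 289*0 = -300 + 0 = -300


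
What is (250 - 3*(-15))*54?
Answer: 15930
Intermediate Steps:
(250 - 3*(-15))*54 = (250 + 45)*54 = 295*54 = 15930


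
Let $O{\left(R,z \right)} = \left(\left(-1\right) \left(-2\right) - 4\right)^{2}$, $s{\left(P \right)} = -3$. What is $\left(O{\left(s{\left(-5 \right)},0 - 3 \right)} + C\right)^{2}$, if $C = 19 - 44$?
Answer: $441$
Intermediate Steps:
$C = -25$ ($C = 19 - 44 = -25$)
$O{\left(R,z \right)} = 4$ ($O{\left(R,z \right)} = \left(2 - 4\right)^{2} = \left(-2\right)^{2} = 4$)
$\left(O{\left(s{\left(-5 \right)},0 - 3 \right)} + C\right)^{2} = \left(4 - 25\right)^{2} = \left(-21\right)^{2} = 441$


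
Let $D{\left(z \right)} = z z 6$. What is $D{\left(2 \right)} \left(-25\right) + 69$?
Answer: $-531$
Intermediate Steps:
$D{\left(z \right)} = 6 z^{2}$ ($D{\left(z \right)} = z^{2} \cdot 6 = 6 z^{2}$)
$D{\left(2 \right)} \left(-25\right) + 69 = 6 \cdot 2^{2} \left(-25\right) + 69 = 6 \cdot 4 \left(-25\right) + 69 = 24 \left(-25\right) + 69 = -600 + 69 = -531$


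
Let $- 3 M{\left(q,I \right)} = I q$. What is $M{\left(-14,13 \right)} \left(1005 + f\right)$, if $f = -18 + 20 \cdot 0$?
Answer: $59878$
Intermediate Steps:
$M{\left(q,I \right)} = - \frac{I q}{3}$
$f = -18$ ($f = -18 + 0 = -18$)
$M{\left(-14,13 \right)} \left(1005 + f\right) = \left(- \frac{1}{3}\right) 13 \left(-14\right) \left(1005 - 18\right) = \frac{182}{3} \cdot 987 = 59878$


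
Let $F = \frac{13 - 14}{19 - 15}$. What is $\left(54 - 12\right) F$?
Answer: $- \frac{21}{2} \approx -10.5$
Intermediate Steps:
$F = - \frac{1}{4} \approx -0.25$
$\left(54 - 12\right) F = \left(54 - 12\right) \left(- \frac{1}{4}\right) = 42 \left(- \frac{1}{4}\right) = - \frac{21}{2}$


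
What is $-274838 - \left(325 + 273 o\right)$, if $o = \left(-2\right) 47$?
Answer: $-249501$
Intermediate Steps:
$o = -94$
$-274838 - \left(325 + 273 o\right) = -274838 - \left(325 + 273 \left(-94\right)\right) = -274838 - \left(325 - 25662\right) = -274838 - -25337 = -274838 + 25337 = -249501$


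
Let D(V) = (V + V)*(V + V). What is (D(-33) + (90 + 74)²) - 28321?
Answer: 2931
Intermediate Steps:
D(V) = 4*V² (D(V) = (2*V)*(2*V) = 4*V²)
(D(-33) + (90 + 74)²) - 28321 = (4*(-33)² + (90 + 74)²) - 28321 = (4*1089 + 164²) - 28321 = (4356 + 26896) - 28321 = 31252 - 28321 = 2931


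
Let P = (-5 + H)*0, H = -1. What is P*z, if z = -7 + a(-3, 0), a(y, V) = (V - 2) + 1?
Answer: 0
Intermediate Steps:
a(y, V) = -1 + V (a(y, V) = (-2 + V) + 1 = -1 + V)
P = 0 (P = (-5 - 1)*0 = -6*0 = 0)
z = -8 (z = -7 + (-1 + 0) = -7 - 1 = -8)
P*z = 0*(-8) = 0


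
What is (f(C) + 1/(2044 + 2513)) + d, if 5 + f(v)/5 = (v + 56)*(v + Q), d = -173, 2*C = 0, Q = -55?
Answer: -71080085/4557 ≈ -15598.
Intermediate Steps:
C = 0 (C = (½)*0 = 0)
f(v) = -25 + 5*(-55 + v)*(56 + v) (f(v) = -25 + 5*((v + 56)*(v - 55)) = -25 + 5*((56 + v)*(-55 + v)) = -25 + 5*((-55 + v)*(56 + v)) = -25 + 5*(-55 + v)*(56 + v))
(f(C) + 1/(2044 + 2513)) + d = ((-15425 + 5*0 + 5*0²) + 1/(2044 + 2513)) - 173 = ((-15425 + 0 + 5*0) + 1/4557) - 173 = ((-15425 + 0 + 0) + 1/4557) - 173 = (-15425 + 1/4557) - 173 = -70291724/4557 - 173 = -71080085/4557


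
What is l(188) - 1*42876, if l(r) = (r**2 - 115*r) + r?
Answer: -28964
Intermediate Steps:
l(r) = r**2 - 114*r
l(188) - 1*42876 = 188*(-114 + 188) - 1*42876 = 188*74 - 42876 = 13912 - 42876 = -28964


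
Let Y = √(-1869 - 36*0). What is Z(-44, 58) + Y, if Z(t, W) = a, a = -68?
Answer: -68 + I*√1869 ≈ -68.0 + 43.232*I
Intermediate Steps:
Z(t, W) = -68
Y = I*√1869 (Y = √(-1869 + 0) = √(-1869) = I*√1869 ≈ 43.232*I)
Z(-44, 58) + Y = -68 + I*√1869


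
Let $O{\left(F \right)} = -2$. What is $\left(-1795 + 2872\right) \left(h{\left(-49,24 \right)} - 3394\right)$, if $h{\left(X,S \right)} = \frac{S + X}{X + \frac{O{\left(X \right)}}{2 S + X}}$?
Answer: $- \frac{171773961}{47} \approx -3.6548 \cdot 10^{6}$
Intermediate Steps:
$h{\left(X,S \right)} = \frac{S + X}{X - \frac{2}{X + 2 S}}$ ($h{\left(X,S \right)} = \frac{S + X}{X - \frac{2}{2 S + X}} = \frac{S + X}{X - \frac{2}{X + 2 S}}$)
$\left(-1795 + 2872\right) \left(h{\left(-49,24 \right)} - 3394\right) = \left(-1795 + 2872\right) \left(\frac{\left(-49\right)^{2} + 2 \cdot 24^{2} + 3 \cdot 24 \left(-49\right)}{-2 + \left(-49\right)^{2} + 2 \cdot 24 \left(-49\right)} - 3394\right) = 1077 \left(\frac{2401 + 2 \cdot 576 - 3528}{-2 + 2401 - 2352} - 3394\right) = 1077 \left(\frac{2401 + 1152 - 3528}{47} - 3394\right) = 1077 \left(\frac{1}{47} \cdot 25 - 3394\right) = 1077 \left(\frac{25}{47} - 3394\right) = 1077 \left(- \frac{159493}{47}\right) = - \frac{171773961}{47}$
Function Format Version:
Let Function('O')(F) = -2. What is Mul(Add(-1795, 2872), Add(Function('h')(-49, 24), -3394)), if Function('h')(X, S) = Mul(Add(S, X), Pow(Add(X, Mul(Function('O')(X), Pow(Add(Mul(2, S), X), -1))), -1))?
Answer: Rational(-171773961, 47) ≈ -3.6548e+6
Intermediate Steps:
Function('h')(X, S) = Mul(Pow(Add(X, Mul(-2, Pow(Add(X, Mul(2, S)), -1))), -1), Add(S, X)) (Function('h')(X, S) = Mul(Add(S, X), Pow(Add(X, Mul(-2, Pow(Add(Mul(2, S), X), -1))), -1)) = Mul(Add(S, X), Pow(Add(X, Mul(-2, Pow(Add(X, Mul(2, S)), -1))), -1)) = Mul(Pow(Add(X, Mul(-2, Pow(Add(X, Mul(2, S)), -1))), -1), Add(S, X)))
Mul(Add(-1795, 2872), Add(Function('h')(-49, 24), -3394)) = Mul(Add(-1795, 2872), Add(Mul(Pow(Add(-2, Pow(-49, 2), Mul(2, 24, -49)), -1), Add(Pow(-49, 2), Mul(2, Pow(24, 2)), Mul(3, 24, -49))), -3394)) = Mul(1077, Add(Mul(Pow(Add(-2, 2401, -2352), -1), Add(2401, Mul(2, 576), -3528)), -3394)) = Mul(1077, Add(Mul(Pow(47, -1), Add(2401, 1152, -3528)), -3394)) = Mul(1077, Add(Mul(Rational(1, 47), 25), -3394)) = Mul(1077, Add(Rational(25, 47), -3394)) = Mul(1077, Rational(-159493, 47)) = Rational(-171773961, 47)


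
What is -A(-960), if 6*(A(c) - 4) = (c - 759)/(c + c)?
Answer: -5311/1280 ≈ -4.1492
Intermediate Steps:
A(c) = 4 + (-759 + c)/(12*c) (A(c) = 4 + ((c - 759)/(c + c))/6 = 4 + ((-759 + c)/((2*c)))/6 = 4 + ((-759 + c)*(1/(2*c)))/6 = 4 + ((-759 + c)/(2*c))/6 = 4 + (-759 + c)/(12*c))
-A(-960) = -(-759 + 49*(-960))/(12*(-960)) = -(-1)*(-759 - 47040)/(12*960) = -(-1)*(-47799)/(12*960) = -1*5311/1280 = -5311/1280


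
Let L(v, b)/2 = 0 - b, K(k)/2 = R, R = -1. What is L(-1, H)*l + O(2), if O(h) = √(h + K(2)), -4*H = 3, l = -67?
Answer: -201/2 ≈ -100.50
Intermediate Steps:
H = -¾ (H = -¼*3 = -¾ ≈ -0.75000)
K(k) = -2 (K(k) = 2*(-1) = -2)
L(v, b) = -2*b (L(v, b) = 2*(0 - b) = 2*(-b) = -2*b)
O(h) = √(-2 + h) (O(h) = √(h - 2) = √(-2 + h))
L(-1, H)*l + O(2) = -2*(-¾)*(-67) + √(-2 + 2) = (3/2)*(-67) + √0 = -201/2 + 0 = -201/2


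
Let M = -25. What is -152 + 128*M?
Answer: -3352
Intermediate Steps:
-152 + 128*M = -152 + 128*(-25) = -152 - 3200 = -3352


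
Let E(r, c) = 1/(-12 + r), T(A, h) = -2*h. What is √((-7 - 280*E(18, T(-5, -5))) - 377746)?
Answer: I*√3400197/3 ≈ 614.65*I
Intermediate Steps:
√((-7 - 280*E(18, T(-5, -5))) - 377746) = √((-7 - 280/(-12 + 18)) - 377746) = √((-7 - 280/6) - 377746) = √((-7 - 280*⅙) - 377746) = √((-7 - 140/3) - 377746) = √(-161/3 - 377746) = √(-1133399/3) = I*√3400197/3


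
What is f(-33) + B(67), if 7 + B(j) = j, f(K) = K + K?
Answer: -6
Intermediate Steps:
f(K) = 2*K
B(j) = -7 + j
f(-33) + B(67) = 2*(-33) + (-7 + 67) = -66 + 60 = -6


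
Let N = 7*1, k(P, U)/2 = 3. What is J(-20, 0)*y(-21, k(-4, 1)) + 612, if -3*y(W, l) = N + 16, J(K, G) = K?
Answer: 2296/3 ≈ 765.33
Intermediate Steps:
k(P, U) = 6 (k(P, U) = 2*3 = 6)
N = 7
y(W, l) = -23/3 (y(W, l) = -(7 + 16)/3 = -1/3*23 = -23/3)
J(-20, 0)*y(-21, k(-4, 1)) + 612 = -20*(-23/3) + 612 = 460/3 + 612 = 2296/3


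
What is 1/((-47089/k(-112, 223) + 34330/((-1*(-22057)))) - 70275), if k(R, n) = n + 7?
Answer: -220570/15545371801 ≈ -1.4189e-5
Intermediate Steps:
k(R, n) = 7 + n
1/((-47089/k(-112, 223) + 34330/((-1*(-22057)))) - 70275) = 1/((-47089/(7 + 223) + 34330/((-1*(-22057)))) - 70275) = 1/((-47089/230 + 34330/22057) - 70275) = 1/(-44815051/220570 - 70275) = 1/(-15545371801/220570) = -220570/15545371801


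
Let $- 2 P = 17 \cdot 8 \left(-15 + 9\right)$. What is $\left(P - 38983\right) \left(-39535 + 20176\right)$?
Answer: $746773425$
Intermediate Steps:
$P = 408$ ($P = - \frac{17 \cdot 8 \left(-15 + 9\right)}{2} = - \frac{17 \cdot 8 \left(-6\right)}{2} = - \frac{17 \left(-48\right)}{2} = \left(- \frac{1}{2}\right) \left(-816\right) = 408$)
$\left(P - 38983\right) \left(-39535 + 20176\right) = \left(408 - 38983\right) \left(-39535 + 20176\right) = \left(-38575\right) \left(-19359\right) = 746773425$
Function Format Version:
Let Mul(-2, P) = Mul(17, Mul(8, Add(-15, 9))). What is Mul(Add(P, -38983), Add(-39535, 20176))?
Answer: 746773425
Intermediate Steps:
P = 408 (P = Mul(Rational(-1, 2), Mul(17, Mul(8, Add(-15, 9)))) = Mul(Rational(-1, 2), Mul(17, Mul(8, -6))) = Mul(Rational(-1, 2), Mul(17, -48)) = Mul(Rational(-1, 2), -816) = 408)
Mul(Add(P, -38983), Add(-39535, 20176)) = Mul(Add(408, -38983), Add(-39535, 20176)) = Mul(-38575, -19359) = 746773425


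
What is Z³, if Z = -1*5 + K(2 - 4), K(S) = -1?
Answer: -216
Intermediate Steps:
Z = -6 (Z = -1*5 - 1 = -5 - 1 = -6)
Z³ = (-6)³ = -216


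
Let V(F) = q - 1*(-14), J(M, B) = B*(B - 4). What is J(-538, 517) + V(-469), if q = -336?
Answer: 264899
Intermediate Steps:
J(M, B) = B*(-4 + B)
V(F) = -322 (V(F) = -336 - 1*(-14) = -336 + 14 = -322)
J(-538, 517) + V(-469) = 517*(-4 + 517) - 322 = 517*513 - 322 = 265221 - 322 = 264899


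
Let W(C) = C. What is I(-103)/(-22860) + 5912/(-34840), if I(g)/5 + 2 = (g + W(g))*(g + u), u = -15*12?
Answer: -21438149/1659255 ≈ -12.920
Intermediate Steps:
u = -180
I(g) = -10 + 10*g*(-180 + g) (I(g) = -10 + 5*((g + g)*(g - 180)) = -10 + 5*((2*g)*(-180 + g)) = -10 + 5*(2*g*(-180 + g)) = -10 + 10*g*(-180 + g))
I(-103)/(-22860) + 5912/(-34840) = (-10 - 1800*(-103) + 10*(-103)²)/(-22860) + 5912/(-34840) = (-10 + 185400 + 10*10609)*(-1/22860) + 5912*(-1/34840) = (-10 + 185400 + 106090)*(-1/22860) - 739/4355 = 291480*(-1/22860) - 739/4355 = -4858/381 - 739/4355 = -21438149/1659255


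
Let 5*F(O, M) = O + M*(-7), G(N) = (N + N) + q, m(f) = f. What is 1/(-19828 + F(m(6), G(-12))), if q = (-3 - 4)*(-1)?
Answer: -1/19803 ≈ -5.0497e-5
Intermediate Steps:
q = 7 (q = -7*(-1) = 7)
G(N) = 7 + 2*N (G(N) = (N + N) + 7 = 2*N + 7 = 7 + 2*N)
F(O, M) = -7*M/5 + O/5 (F(O, M) = (O + M*(-7))/5 = (O - 7*M)/5 = -7*M/5 + O/5)
1/(-19828 + F(m(6), G(-12))) = 1/(-19828 + (-7*(7 + 2*(-12))/5 + (⅕)*6)) = 1/(-19828 + (-7*(7 - 24)/5 + 6/5)) = 1/(-19828 + (-7/5*(-17) + 6/5)) = 1/(-19828 + (119/5 + 6/5)) = 1/(-19828 + 25) = 1/(-19803) = -1/19803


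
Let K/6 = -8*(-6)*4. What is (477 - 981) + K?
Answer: 648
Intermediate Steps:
K = 1152 (K = 6*(-8*(-6)*4) = 6*(48*4) = 6*192 = 1152)
(477 - 981) + K = (477 - 981) + 1152 = -504 + 1152 = 648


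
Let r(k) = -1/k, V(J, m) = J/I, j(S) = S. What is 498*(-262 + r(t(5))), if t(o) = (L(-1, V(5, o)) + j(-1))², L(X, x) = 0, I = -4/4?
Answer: -130974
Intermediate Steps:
I = -1 (I = -4*¼ = -1)
V(J, m) = -J (V(J, m) = J/(-1) = J*(-1) = -J)
t(o) = 1 (t(o) = (0 - 1)² = (-1)² = 1)
498*(-262 + r(t(5))) = 498*(-262 - 1/1) = 498*(-262 - 1*1) = 498*(-262 - 1) = 498*(-263) = -130974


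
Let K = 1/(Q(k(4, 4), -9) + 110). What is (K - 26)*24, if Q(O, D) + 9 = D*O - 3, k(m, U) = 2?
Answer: -6237/10 ≈ -623.70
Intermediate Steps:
Q(O, D) = -12 + D*O (Q(O, D) = -9 + (D*O - 3) = -9 + (-3 + D*O) = -12 + D*O)
K = 1/80 (K = 1/((-12 - 9*2) + 110) = 1/((-12 - 18) + 110) = 1/(-30 + 110) = 1/80 ≈ 0.012500)
(K - 26)*24 = (1/80 - 26)*24 = -2079/80*24 = -6237/10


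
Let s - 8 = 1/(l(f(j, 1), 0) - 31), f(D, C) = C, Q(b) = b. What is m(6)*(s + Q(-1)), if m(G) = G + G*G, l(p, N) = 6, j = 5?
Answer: 7308/25 ≈ 292.32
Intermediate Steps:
m(G) = G + G²
s = 199/25 (s = 8 + 1/(6 - 31) = 8 + 1/(-25) = 8 - 1/25 = 199/25 ≈ 7.9600)
m(6)*(s + Q(-1)) = (6*(1 + 6))*(199/25 - 1) = (6*7)*(174/25) = 42*(174/25) = 7308/25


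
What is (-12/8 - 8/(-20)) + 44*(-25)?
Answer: -11011/10 ≈ -1101.1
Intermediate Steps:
(-12/8 - 8/(-20)) + 44*(-25) = (-12*1/8 - 8*(-1/20)) - 1100 = (-3/2 + 2/5) - 1100 = -11/10 - 1100 = -11011/10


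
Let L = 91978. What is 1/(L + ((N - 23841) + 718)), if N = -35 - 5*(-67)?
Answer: 1/69155 ≈ 1.4460e-5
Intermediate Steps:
N = 300 (N = -35 + 335 = 300)
1/(L + ((N - 23841) + 718)) = 1/(91978 + ((300 - 23841) + 718)) = 1/(91978 + (-23541 + 718)) = 1/(91978 - 22823) = 1/69155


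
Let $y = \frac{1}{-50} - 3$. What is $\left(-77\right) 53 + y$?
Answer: $- \frac{204201}{50} \approx -4084.0$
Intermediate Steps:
$y = - \frac{151}{50}$ ($y = - \frac{1}{50} - 3 = - \frac{151}{50} \approx -3.02$)
$\left(-77\right) 53 + y = \left(-77\right) 53 - \frac{151}{50} = -4081 - \frac{151}{50} = - \frac{204201}{50}$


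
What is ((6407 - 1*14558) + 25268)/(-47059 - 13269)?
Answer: -17117/60328 ≈ -0.28373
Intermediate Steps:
((6407 - 1*14558) + 25268)/(-47059 - 13269) = ((6407 - 14558) + 25268)/(-60328) = (-8151 + 25268)*(-1/60328) = 17117*(-1/60328) = -17117/60328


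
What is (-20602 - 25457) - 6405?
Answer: -52464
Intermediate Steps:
(-20602 - 25457) - 6405 = -46059 - 6405 = -52464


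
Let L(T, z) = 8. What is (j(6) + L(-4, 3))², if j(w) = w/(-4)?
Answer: 169/4 ≈ 42.250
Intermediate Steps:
j(w) = -w/4 (j(w) = w*(-¼) = -w/4)
(j(6) + L(-4, 3))² = (-¼*6 + 8)² = (-3/2 + 8)² = (13/2)² = 169/4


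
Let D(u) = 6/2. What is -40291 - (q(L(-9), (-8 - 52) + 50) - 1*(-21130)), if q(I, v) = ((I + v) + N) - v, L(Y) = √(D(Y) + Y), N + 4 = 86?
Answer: -61503 - I*√6 ≈ -61503.0 - 2.4495*I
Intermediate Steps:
D(u) = 3 (D(u) = 6*(½) = 3)
N = 82 (N = -4 + 86 = 82)
L(Y) = √(3 + Y)
q(I, v) = 82 + I (q(I, v) = ((I + v) + 82) - v = (82 + I + v) - v = 82 + I)
-40291 - (q(L(-9), (-8 - 52) + 50) - 1*(-21130)) = -40291 - ((82 + √(3 - 9)) - 1*(-21130)) = -40291 - ((82 + √(-6)) + 21130) = -40291 - ((82 + I*√6) + 21130) = -40291 - (21212 + I*√6) = -40291 + (-21212 - I*√6) = -61503 - I*√6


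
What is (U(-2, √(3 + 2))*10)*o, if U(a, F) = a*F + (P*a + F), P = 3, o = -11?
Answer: 660 + 110*√5 ≈ 905.97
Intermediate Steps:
U(a, F) = F + 3*a + F*a (U(a, F) = a*F + (3*a + F) = F*a + (F + 3*a) = F + 3*a + F*a)
(U(-2, √(3 + 2))*10)*o = ((√(3 + 2) + 3*(-2) + √(3 + 2)*(-2))*10)*(-11) = ((√5 - 6 + √5*(-2))*10)*(-11) = ((√5 - 6 - 2*√5)*10)*(-11) = ((-6 - √5)*10)*(-11) = (-60 - 10*√5)*(-11) = 660 + 110*√5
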